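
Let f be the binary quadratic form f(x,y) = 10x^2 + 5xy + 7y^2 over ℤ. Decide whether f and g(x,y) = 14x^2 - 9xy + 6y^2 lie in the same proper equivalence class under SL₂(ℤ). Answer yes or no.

D₁ = -255, D₂ = -255
f: flip: (10,5,7)→(7,-5,10)
f: reduced (well bottom): (7,-5,10) with a≤c, −a<b≤a
g: flip: (14,-9,6)→(6,9,14)
g: translate: b→-3 (≡9 mod 12), so (6,9,14)→(6,-3,11)
g: reduced (well bottom): (6,-3,11) with a≤c, −a<b≤a
reduced forms (7, -5, 10) vs (6, -3, 11) ⇒ inequivalent

no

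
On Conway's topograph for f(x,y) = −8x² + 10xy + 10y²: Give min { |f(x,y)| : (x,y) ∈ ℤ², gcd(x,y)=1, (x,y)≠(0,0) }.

river: ρ → (10,10,-8)
river: ρ → (-8,6,12)
river: ρ → (12,18,-2)
river: ρ → (-2,18,12)
river: ρ → (12,6,-8)
river: ρ → (-8,10,10)
closes: descent 0, river 6
min |a| on river = 2

2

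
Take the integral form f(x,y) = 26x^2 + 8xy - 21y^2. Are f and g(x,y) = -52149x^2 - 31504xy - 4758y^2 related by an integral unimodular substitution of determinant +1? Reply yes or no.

D₁ = 2248, D₂ = 2248
river cycle of f (length 20): (-21, 34, 13), (13, 44, -6), (-6, 40, 27), (27, 14, -19), (-19, 24, 22), (22, 20, -21), (-21, 22, 21), (21, 20, -22), (-22, 24, 19), (19, 14, -27), … (10 more)
river cycle of g (length 20): (-21, 34, 13), (13, 44, -6), (-6, 40, 27), (27, 14, -19), (-19, 24, 22), (22, 20, -21), (-21, 22, 21), (21, 20, -22), (-22, 24, 19), (19, 14, -27), … (10 more)
cycles coincide ⇒ equivalent

yes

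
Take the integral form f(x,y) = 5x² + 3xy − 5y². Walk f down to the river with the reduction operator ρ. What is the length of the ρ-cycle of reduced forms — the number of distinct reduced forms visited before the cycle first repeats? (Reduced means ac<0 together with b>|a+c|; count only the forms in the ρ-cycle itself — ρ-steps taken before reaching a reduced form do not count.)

D = 109, ⌊√D⌋ = 10
river: ρ → (-5,7,3)
river: ρ → (3,5,-7)
river: ρ → (-7,9,1)
river: ρ → (1,9,-7)
river: ρ → (-7,5,3)
river: ρ → (3,7,-5)
river: ρ → (-5,3,5)
river: ρ → (5,7,-3)
river: ρ → (-3,5,7)
river: ρ → (7,9,-1)
river: ρ → (-1,9,7)
river: ρ → (7,5,-3)
river: ρ → (-3,7,5)
river: ρ → (5,3,-5)
ρ-cycle length = 14 (tail of 0 descent steps not counted)

14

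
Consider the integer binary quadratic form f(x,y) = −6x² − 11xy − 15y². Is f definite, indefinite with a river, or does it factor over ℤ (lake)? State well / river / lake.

D = b²−4ac = (-11)² − 4·(-6)·(-15) = -239
D < 0 ⇒ definite ⇒ every region one sign ⇒ single well

well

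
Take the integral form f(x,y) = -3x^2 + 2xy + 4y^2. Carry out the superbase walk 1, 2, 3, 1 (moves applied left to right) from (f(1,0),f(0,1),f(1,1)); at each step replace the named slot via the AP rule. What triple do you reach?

start (-3,4,3) = (f(1,0),f(0,1),f(1,1))
replace slot 1: 2·(4+3) − (-3) = 17 → (17,4,3)
replace slot 2: 2·(17+3) − 4 = 36 → (17,36,3)
replace slot 3: 2·(17+36) − 3 = 103 → (17,36,103)
replace slot 1: 2·(36+103) − 17 = 261 → (261,36,103)

261,36,103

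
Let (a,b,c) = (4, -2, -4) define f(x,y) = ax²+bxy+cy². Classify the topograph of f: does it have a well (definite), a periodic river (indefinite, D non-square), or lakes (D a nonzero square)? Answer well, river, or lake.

D = b²−4ac = (-2)² − 4·4·(-4) = 68
D > 0 non-square ⇒ indefinite ⇒ periodic river

river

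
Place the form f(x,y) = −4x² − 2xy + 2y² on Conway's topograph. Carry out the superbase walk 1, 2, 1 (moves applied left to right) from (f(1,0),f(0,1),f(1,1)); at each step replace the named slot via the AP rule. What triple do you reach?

start (-4,2,-4) = (f(1,0),f(0,1),f(1,1))
replace slot 1: 2·(2+(-4)) − (-4) = 0 → (0,2,-4)
replace slot 2: 2·(0+(-4)) − 2 = -10 → (0,-10,-4)
replace slot 1: 2·((-10)+(-4)) − 0 = -28 → (-28,-10,-4)

-28,-10,-4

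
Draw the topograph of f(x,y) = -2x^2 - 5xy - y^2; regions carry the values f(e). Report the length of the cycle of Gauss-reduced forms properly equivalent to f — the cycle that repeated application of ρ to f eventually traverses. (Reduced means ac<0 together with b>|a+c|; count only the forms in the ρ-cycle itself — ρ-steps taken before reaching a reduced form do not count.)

D = 17, ⌊√D⌋ = 4
descent: ρ → (-1,3,2)  [lands on river]
river: ρ → (2,1,-2)
river: ρ → (-2,3,1)
river: ρ → (1,3,-2)
river: ρ → (-2,1,2)
river: ρ → (2,3,-1)
ρ-cycle length = 6 (tail of 1 descent step not counted)

6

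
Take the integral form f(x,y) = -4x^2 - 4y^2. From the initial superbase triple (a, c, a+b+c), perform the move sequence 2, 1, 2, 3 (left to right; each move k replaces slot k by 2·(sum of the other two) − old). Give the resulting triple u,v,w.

start (-4,-4,-8) = (f(1,0),f(0,1),f(1,1))
replace slot 2: 2·((-4)+(-8)) − (-4) = -20 → (-4,-20,-8)
replace slot 1: 2·((-20)+(-8)) − (-4) = -52 → (-52,-20,-8)
replace slot 2: 2·((-52)+(-8)) − (-20) = -100 → (-52,-100,-8)
replace slot 3: 2·((-52)+(-100)) − (-8) = -296 → (-52,-100,-296)

-52,-100,-296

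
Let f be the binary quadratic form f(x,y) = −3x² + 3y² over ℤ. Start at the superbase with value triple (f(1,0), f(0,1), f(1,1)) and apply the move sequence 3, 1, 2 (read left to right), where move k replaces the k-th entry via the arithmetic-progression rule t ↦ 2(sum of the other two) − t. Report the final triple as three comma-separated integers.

start (-3,3,0) = (f(1,0),f(0,1),f(1,1))
replace slot 3: 2·((-3)+3) − 0 = 0 → (-3,3,0)
replace slot 1: 2·(3+0) − (-3) = 9 → (9,3,0)
replace slot 2: 2·(9+0) − 3 = 15 → (9,15,0)

9,15,0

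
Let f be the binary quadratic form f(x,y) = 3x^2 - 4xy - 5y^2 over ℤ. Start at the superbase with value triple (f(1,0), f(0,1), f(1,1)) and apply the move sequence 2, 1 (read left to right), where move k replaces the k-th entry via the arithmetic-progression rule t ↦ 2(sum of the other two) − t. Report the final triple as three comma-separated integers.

start (3,-5,-6) = (f(1,0),f(0,1),f(1,1))
replace slot 2: 2·(3+(-6)) − (-5) = -1 → (3,-1,-6)
replace slot 1: 2·((-1)+(-6)) − 3 = -17 → (-17,-1,-6)

-17,-1,-6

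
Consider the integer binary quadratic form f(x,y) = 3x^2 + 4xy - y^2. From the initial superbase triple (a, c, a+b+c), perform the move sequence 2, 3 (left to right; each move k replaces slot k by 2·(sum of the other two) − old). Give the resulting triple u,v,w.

start (3,-1,6) = (f(1,0),f(0,1),f(1,1))
replace slot 2: 2·(3+6) − (-1) = 19 → (3,19,6)
replace slot 3: 2·(3+19) − 6 = 38 → (3,19,38)

3,19,38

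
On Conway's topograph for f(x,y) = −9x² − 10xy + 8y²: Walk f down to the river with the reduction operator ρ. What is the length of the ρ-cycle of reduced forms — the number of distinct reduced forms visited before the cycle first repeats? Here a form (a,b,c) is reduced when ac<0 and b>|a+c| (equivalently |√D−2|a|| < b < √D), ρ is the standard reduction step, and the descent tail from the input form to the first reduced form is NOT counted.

D = 388, ⌊√D⌋ = 19
descent: ρ → (8,10,-9)  [lands on river]
river: ρ → (-9,8,9)
river: ρ → (9,10,-8)
river: ρ → (-8,6,11)
river: ρ → (11,16,-3)
river: ρ → (-3,14,16)
river: ρ → (16,18,-1)
river: ρ → (-1,18,16)
river: ρ → (16,14,-3)
river: ρ → (-3,16,11)
river: ρ → (11,6,-8)
river: ρ → (-8,10,9)
river: ρ → (9,8,-9)
river: ρ → (-9,10,8)
river: ρ → (8,6,-11)
river: ρ → (-11,16,3)
river: ρ → (3,14,-16)
river: ρ → (-16,18,1)
river: ρ → (1,18,-16)
river: ρ → (-16,14,3)
river: ρ → (3,16,-11)
river: ρ → (-11,6,8)
ρ-cycle length = 22 (tail of 1 descent step not counted)

22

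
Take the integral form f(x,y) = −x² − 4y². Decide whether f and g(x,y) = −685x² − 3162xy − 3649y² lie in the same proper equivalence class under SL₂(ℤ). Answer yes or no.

D₁ = -16, D₂ = -16
f is negative-definite; reduce −f:
−f: reduced (well bottom): (1,0,4) with a≤c, −a<b≤a
flip sign back: reduced form of f is (-1,0,-4)
g is negative-definite; reduce −g:
−g: translate: b→422 (≡3162 mod 1370), so (685,3162,3649)→(685,422,65)
−g: flip: (685,422,65)→(65,-422,685)
−g: translate: b→-32 (≡-422 mod 130), so (65,-422,685)→(65,-32,4)
−g: flip: (65,-32,4)→(4,32,65)
−g: translate: b→0 (≡32 mod 8), so (4,32,65)→(4,0,1)
−g: flip: (4,0,1)→(1,0,4)
−g: reduced (well bottom): (1,0,4) with a≤c, −a<b≤a
flip sign back: reduced form of g is (-1,0,-4)
reduced forms (-1, 0, -4) vs (-1, 0, -4) ⇒ equivalent

yes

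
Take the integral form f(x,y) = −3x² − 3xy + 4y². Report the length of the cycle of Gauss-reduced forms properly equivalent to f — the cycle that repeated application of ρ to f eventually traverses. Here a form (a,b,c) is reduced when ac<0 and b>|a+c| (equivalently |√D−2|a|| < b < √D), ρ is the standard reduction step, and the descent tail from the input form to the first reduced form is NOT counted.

D = 57, ⌊√D⌋ = 7
descent: ρ → (4,3,-3)  [lands on river]
river: ρ → (-3,3,4)
river: ρ → (4,5,-2)
river: ρ → (-2,7,1)
river: ρ → (1,7,-2)
river: ρ → (-2,5,4)
ρ-cycle length = 6 (tail of 1 descent step not counted)

6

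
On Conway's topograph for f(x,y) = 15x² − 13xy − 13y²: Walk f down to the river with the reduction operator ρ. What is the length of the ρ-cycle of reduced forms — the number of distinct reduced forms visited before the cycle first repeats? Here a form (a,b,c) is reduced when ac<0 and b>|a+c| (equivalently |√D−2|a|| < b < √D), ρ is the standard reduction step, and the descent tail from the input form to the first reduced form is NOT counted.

D = 949, ⌊√D⌋ = 30
descent: ρ → (-13,13,15)  [lands on river]
river: ρ → (15,17,-11)
river: ρ → (-11,27,5)
river: ρ → (5,23,-21)
river: ρ → (-21,19,7)
river: ρ → (7,23,-15)
river: ρ → (-15,7,15)
river: ρ → (15,23,-7)
river: ρ → (-7,19,21)
river: ρ → (21,23,-5)
river: ρ → (-5,27,11)
river: ρ → (11,17,-15)
river: ρ → (-15,13,13)
river: ρ → (13,13,-15)
river: ρ → (-15,17,11)
river: ρ → (11,27,-5)
river: ρ → (-5,23,21)
river: ρ → (21,19,-7)
river: ρ → (-7,23,15)
river: ρ → (15,7,-15)
river: ρ → (-15,23,7)
river: ρ → (7,19,-21)
river: ρ → (-21,23,5)
river: ρ → (5,27,-11)
river: ρ → (-11,17,15)
river: ρ → (15,13,-13)
ρ-cycle length = 26 (tail of 1 descent step not counted)

26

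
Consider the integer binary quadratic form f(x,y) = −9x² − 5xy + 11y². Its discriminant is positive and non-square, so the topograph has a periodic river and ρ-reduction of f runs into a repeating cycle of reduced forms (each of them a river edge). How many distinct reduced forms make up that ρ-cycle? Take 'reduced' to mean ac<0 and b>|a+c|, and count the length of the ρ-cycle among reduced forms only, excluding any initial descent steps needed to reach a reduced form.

D = 421, ⌊√D⌋ = 20
descent: ρ → (11,5,-9)  [lands on river]
river: ρ → (-9,13,7)
river: ρ → (7,15,-7)
river: ρ → (-7,13,9)
river: ρ → (9,5,-11)
river: ρ → (-11,17,3)
river: ρ → (3,19,-5)
river: ρ → (-5,11,15)
river: ρ → (15,19,-1)
river: ρ → (-1,19,15)
river: ρ → (15,11,-5)
river: ρ → (-5,19,3)
river: ρ → (3,17,-11)
river: ρ → (-11,5,9)
river: ρ → (9,13,-7)
river: ρ → (-7,15,7)
river: ρ → (7,13,-9)
river: ρ → (-9,5,11)
river: ρ → (11,17,-3)
river: ρ → (-3,19,5)
river: ρ → (5,11,-15)
river: ρ → (-15,19,1)
river: ρ → (1,19,-15)
river: ρ → (-15,11,5)
river: ρ → (5,19,-3)
river: ρ → (-3,17,11)
ρ-cycle length = 26 (tail of 1 descent step not counted)

26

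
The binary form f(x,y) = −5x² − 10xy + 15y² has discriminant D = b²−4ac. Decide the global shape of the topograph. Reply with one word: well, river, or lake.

D = b²−4ac = (-10)² − 4·(-5)·15 = 400
D = 20² is a perfect square ⇒ form factors over ℤ ⇒ lakes

lake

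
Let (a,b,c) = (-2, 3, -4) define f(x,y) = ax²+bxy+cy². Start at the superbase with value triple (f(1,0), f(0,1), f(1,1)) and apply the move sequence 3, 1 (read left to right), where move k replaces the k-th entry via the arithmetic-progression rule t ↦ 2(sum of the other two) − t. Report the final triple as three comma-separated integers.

start (-2,-4,-3) = (f(1,0),f(0,1),f(1,1))
replace slot 3: 2·((-2)+(-4)) − (-3) = -9 → (-2,-4,-9)
replace slot 1: 2·((-4)+(-9)) − (-2) = -24 → (-24,-4,-9)

-24,-4,-9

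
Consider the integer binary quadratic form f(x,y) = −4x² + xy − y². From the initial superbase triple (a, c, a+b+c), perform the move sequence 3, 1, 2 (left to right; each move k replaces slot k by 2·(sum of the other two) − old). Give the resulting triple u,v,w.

start (-4,-1,-4) = (f(1,0),f(0,1),f(1,1))
replace slot 3: 2·((-4)+(-1)) − (-4) = -6 → (-4,-1,-6)
replace slot 1: 2·((-1)+(-6)) − (-4) = -10 → (-10,-1,-6)
replace slot 2: 2·((-10)+(-6)) − (-1) = -31 → (-10,-31,-6)

-10,-31,-6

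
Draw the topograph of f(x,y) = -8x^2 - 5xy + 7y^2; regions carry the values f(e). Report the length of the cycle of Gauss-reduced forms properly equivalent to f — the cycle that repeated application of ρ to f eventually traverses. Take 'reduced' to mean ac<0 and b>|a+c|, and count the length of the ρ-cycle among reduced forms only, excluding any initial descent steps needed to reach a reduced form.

D = 249, ⌊√D⌋ = 15
descent: ρ → (7,5,-8)  [lands on river]
river: ρ → (-8,11,4)
river: ρ → (4,13,-5)
river: ρ → (-5,7,10)
river: ρ → (10,13,-2)
river: ρ → (-2,15,3)
river: ρ → (3,15,-2)
river: ρ → (-2,13,10)
river: ρ → (10,7,-5)
river: ρ → (-5,13,4)
river: ρ → (4,11,-8)
river: ρ → (-8,5,7)
river: ρ → (7,9,-6)
river: ρ → (-6,15,1)
river: ρ → (1,15,-6)
river: ρ → (-6,9,7)
ρ-cycle length = 16 (tail of 1 descent step not counted)

16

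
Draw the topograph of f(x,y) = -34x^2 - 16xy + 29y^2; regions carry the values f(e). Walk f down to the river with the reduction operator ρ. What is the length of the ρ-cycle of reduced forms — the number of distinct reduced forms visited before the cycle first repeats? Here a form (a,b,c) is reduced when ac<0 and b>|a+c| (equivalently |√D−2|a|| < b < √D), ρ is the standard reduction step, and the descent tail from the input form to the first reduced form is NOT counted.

D = 4200, ⌊√D⌋ = 64
descent: ρ → (29,16,-34)  [lands on river]
river: ρ → (-34,52,11)
river: ρ → (11,58,-19)
river: ρ → (-19,56,14)
river: ρ → (14,56,-19)
river: ρ → (-19,58,11)
river: ρ → (11,52,-34)
river: ρ → (-34,16,29)
river: ρ → (29,42,-21)
river: ρ → (-21,42,29)
ρ-cycle length = 10 (tail of 1 descent step not counted)

10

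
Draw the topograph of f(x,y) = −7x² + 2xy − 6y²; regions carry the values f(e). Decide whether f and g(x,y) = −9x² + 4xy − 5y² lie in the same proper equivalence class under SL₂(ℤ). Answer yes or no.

D₁ = -164, D₂ = -164
f is negative-definite; reduce −f:
−f: flip: (7,-2,6)→(6,2,7)
−f: reduced (well bottom): (6,2,7) with a≤c, −a<b≤a
flip sign back: reduced form of f is (-6,-2,-7)
g is negative-definite; reduce −g:
−g: flip: (9,-4,5)→(5,4,9)
−g: reduced (well bottom): (5,4,9) with a≤c, −a<b≤a
flip sign back: reduced form of g is (-5,-4,-9)
reduced forms (-6, -2, -7) vs (-5, -4, -9) ⇒ inequivalent

no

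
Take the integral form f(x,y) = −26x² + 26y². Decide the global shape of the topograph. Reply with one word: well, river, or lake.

D = b²−4ac = 0² − 4·(-26)·26 = 2704
D = 52² is a perfect square ⇒ form factors over ℤ ⇒ lakes

lake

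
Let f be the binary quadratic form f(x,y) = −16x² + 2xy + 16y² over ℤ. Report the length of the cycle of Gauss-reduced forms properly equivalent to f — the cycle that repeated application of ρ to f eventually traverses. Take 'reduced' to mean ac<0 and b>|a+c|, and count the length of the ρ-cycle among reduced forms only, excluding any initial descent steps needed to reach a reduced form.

D = 1028, ⌊√D⌋ = 32
river: ρ → (16,30,-2)
river: ρ → (-2,30,16)
river: ρ → (16,2,-16)
river: ρ → (-16,30,2)
river: ρ → (2,30,-16)
river: ρ → (-16,2,16)
ρ-cycle length = 6 (tail of 0 descent steps not counted)

6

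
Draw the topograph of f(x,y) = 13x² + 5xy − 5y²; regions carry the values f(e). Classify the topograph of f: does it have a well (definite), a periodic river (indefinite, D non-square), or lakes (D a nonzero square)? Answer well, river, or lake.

D = b²−4ac = 5² − 4·13·(-5) = 285
D > 0 non-square ⇒ indefinite ⇒ periodic river

river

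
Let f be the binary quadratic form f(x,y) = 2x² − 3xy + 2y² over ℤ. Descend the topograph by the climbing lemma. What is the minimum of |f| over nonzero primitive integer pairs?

translate: b→1 (≡-3 mod 4), so (2,-3,2)→(2,1,1)
flip: (2,1,1)→(1,-1,2)
translate: b→1 (≡-1 mod 2), so (1,-1,2)→(1,1,2)
reduced (well bottom): (1,1,2) with a≤c, −a<b≤a
well minimum = a = 1

1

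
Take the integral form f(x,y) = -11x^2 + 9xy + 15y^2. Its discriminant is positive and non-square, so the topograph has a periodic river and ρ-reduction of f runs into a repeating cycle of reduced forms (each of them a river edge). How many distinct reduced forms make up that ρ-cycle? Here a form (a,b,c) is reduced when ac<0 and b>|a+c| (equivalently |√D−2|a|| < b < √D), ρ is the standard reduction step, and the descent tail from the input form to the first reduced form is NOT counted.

D = 741, ⌊√D⌋ = 27
river: ρ → (15,21,-5)
river: ρ → (-5,19,19)
river: ρ → (19,19,-5)
river: ρ → (-5,21,15)
river: ρ → (15,9,-11)
river: ρ → (-11,13,13)
river: ρ → (13,13,-11)
river: ρ → (-11,9,15)
ρ-cycle length = 8 (tail of 0 descent steps not counted)

8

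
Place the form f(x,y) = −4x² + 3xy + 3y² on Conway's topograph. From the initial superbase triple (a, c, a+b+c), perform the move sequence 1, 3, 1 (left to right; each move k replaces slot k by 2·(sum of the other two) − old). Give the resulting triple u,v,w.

start (-4,3,2) = (f(1,0),f(0,1),f(1,1))
replace slot 1: 2·(3+2) − (-4) = 14 → (14,3,2)
replace slot 3: 2·(14+3) − 2 = 32 → (14,3,32)
replace slot 1: 2·(3+32) − 14 = 56 → (56,3,32)

56,3,32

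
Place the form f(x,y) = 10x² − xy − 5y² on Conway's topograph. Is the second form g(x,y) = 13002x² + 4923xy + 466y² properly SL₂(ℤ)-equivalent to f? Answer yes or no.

D₁ = 201, D₂ = 201
river cycle of f (length 14): (-5, 11, 4), (4, 13, -2), (-2, 11, 10), (10, 9, -3), (-3, 9, 10), (10, 11, -2), (-2, 13, 4), (4, 11, -5), (-5, 9, 6), (6, 3, -8), … (4 more)
river cycle of g (length 14): (6, 9, -5), (-5, 11, 4), (4, 13, -2), (-2, 11, 10), (10, 9, -3), (-3, 9, 10), (10, 11, -2), (-2, 13, 4), (4, 11, -5), (-5, 9, 6), … (4 more)
cycles coincide ⇒ equivalent

yes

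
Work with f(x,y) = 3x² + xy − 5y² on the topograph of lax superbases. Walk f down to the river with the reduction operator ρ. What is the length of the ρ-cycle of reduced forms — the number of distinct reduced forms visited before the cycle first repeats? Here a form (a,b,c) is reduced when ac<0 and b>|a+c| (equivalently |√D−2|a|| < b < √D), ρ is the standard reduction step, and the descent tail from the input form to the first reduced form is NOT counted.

D = 61, ⌊√D⌋ = 7
descent: ρ → (-5,-1,3)
descent: ρ → (3,7,-1)  [lands on river]
river: ρ → (-1,7,3)
river: ρ → (3,5,-3)
river: ρ → (-3,7,1)
river: ρ → (1,7,-3)
river: ρ → (-3,5,3)
ρ-cycle length = 6 (tail of 2 descent steps not counted)

6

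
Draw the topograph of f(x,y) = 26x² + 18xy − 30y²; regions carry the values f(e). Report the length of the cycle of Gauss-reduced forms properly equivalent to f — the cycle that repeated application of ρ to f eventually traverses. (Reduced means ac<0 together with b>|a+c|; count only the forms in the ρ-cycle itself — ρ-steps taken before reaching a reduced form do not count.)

D = 3444, ⌊√D⌋ = 58
river: ρ → (-30,42,14)
river: ρ → (14,42,-30)
river: ρ → (-30,18,26)
river: ρ → (26,34,-22)
river: ρ → (-22,54,6)
river: ρ → (6,54,-22)
river: ρ → (-22,34,26)
river: ρ → (26,18,-30)
ρ-cycle length = 8 (tail of 0 descent steps not counted)

8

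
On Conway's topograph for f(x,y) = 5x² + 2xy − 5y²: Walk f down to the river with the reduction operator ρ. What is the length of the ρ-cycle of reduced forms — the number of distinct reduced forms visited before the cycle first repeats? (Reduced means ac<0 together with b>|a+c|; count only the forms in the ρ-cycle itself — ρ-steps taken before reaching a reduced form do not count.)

D = 104, ⌊√D⌋ = 10
river: ρ → (-5,8,2)
river: ρ → (2,8,-5)
river: ρ → (-5,2,5)
river: ρ → (5,8,-2)
river: ρ → (-2,8,5)
river: ρ → (5,2,-5)
ρ-cycle length = 6 (tail of 0 descent steps not counted)

6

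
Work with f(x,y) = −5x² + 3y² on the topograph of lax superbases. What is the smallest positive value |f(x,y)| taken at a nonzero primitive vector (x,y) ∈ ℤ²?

descent: ρ → (3,6,-2)  [lands on river]
river: ρ → (-2,6,3)
closes: descent 1, river 2
min |a| on river = 2

2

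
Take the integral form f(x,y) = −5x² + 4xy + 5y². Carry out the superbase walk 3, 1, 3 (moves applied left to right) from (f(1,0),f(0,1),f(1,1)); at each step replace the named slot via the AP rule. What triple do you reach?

start (-5,5,4) = (f(1,0),f(0,1),f(1,1))
replace slot 3: 2·((-5)+5) − 4 = -4 → (-5,5,-4)
replace slot 1: 2·(5+(-4)) − (-5) = 7 → (7,5,-4)
replace slot 3: 2·(7+5) − (-4) = 28 → (7,5,28)

7,5,28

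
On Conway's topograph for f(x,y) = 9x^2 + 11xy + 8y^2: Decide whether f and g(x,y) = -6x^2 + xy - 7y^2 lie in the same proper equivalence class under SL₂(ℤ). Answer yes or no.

D₁ = -167, D₂ = -167
f: translate: b→-7 (≡11 mod 18), so (9,11,8)→(9,-7,6)
f: flip: (9,-7,6)→(6,7,9)
f: translate: b→-5 (≡7 mod 12), so (6,7,9)→(6,-5,8)
f: reduced (well bottom): (6,-5,8) with a≤c, −a<b≤a
g is negative-definite; reduce −g:
−g: reduced (well bottom): (6,-1,7) with a≤c, −a<b≤a
flip sign back: reduced form of g is (-6,1,-7)
reduced forms (6, -5, 8) vs (-6, 1, -7) ⇒ inequivalent

no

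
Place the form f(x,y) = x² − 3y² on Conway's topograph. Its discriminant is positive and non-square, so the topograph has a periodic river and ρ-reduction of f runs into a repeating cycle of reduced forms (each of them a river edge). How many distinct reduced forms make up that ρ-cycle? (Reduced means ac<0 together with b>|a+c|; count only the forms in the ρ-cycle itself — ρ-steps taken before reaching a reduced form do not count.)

D = 12, ⌊√D⌋ = 3
descent: ρ → (-3,0,1)
descent: ρ → (1,2,-2)  [lands on river]
river: ρ → (-2,2,1)
ρ-cycle length = 2 (tail of 2 descent steps not counted)

2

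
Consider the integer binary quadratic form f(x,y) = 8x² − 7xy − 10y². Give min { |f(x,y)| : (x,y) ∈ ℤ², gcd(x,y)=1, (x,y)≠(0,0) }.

descent: ρ → (-10,7,8)  [lands on river]
river: ρ → (8,9,-9)
river: ρ → (-9,9,8)
river: ρ → (8,7,-10)
river: ρ → (-10,13,5)
river: ρ → (5,17,-4)
river: ρ → (-4,15,9)
river: ρ → (9,3,-10)
river: ρ → (-10,17,2)
river: ρ → (2,19,-1)
river: ρ → (-1,19,2)
river: ρ → (2,17,-10)
river: ρ → (-10,3,9)
river: ρ → (9,15,-4)
river: ρ → (-4,17,5)
river: ρ → (5,13,-10)
closes: descent 1, river 16
min |a| on river = 1

1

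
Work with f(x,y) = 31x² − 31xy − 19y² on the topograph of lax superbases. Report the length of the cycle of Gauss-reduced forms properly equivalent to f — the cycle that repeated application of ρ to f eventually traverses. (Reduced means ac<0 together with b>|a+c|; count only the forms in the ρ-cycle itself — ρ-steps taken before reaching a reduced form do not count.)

D = 3317, ⌊√D⌋ = 57
descent: ρ → (-19,31,31)  [lands on river]
river: ρ → (31,31,-19)
river: ρ → (-19,45,17)
river: ρ → (17,57,-1)
river: ρ → (-1,57,17)
river: ρ → (17,45,-19)
ρ-cycle length = 6 (tail of 1 descent step not counted)

6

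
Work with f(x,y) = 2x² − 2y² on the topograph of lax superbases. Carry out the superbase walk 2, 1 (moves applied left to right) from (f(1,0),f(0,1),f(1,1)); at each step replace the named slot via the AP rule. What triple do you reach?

start (2,-2,0) = (f(1,0),f(0,1),f(1,1))
replace slot 2: 2·(2+0) − (-2) = 6 → (2,6,0)
replace slot 1: 2·(6+0) − 2 = 10 → (10,6,0)

10,6,0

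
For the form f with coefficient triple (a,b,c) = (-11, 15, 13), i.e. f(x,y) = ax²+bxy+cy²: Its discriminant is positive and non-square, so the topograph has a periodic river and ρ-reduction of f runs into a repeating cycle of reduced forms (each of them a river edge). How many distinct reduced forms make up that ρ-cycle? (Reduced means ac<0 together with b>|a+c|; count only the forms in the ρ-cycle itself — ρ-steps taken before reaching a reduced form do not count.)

D = 797, ⌊√D⌋ = 28
river: ρ → (13,11,-13)
river: ρ → (-13,15,11)
river: ρ → (11,7,-17)
river: ρ → (-17,27,1)
river: ρ → (1,27,-17)
river: ρ → (-17,7,11)
river: ρ → (11,15,-13)
river: ρ → (-13,11,13)
river: ρ → (13,15,-11)
river: ρ → (-11,7,17)
river: ρ → (17,27,-1)
river: ρ → (-1,27,17)
river: ρ → (17,7,-11)
river: ρ → (-11,15,13)
ρ-cycle length = 14 (tail of 0 descent steps not counted)

14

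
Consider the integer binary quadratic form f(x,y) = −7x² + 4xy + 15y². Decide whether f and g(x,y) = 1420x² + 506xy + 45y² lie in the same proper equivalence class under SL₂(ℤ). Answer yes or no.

D₁ = 436, D₂ = 436
river cycle of f (length 30): (-7, 18, 4), (4, 14, -15), (-15, 16, 3), (3, 20, -3), (-3, 16, 15), (15, 14, -4), (-4, 18, 7), (7, 10, -12), (-12, 14, 5), (5, 16, -9), … (20 more)
river cycle of g (length 30): (4, 14, -15), (-15, 16, 3), (3, 20, -3), (-3, 16, 15), (15, 14, -4), (-4, 18, 7), (7, 10, -12), (-12, 14, 5), (5, 16, -9), (-9, 20, 1), … (20 more)
cycles coincide ⇒ equivalent

yes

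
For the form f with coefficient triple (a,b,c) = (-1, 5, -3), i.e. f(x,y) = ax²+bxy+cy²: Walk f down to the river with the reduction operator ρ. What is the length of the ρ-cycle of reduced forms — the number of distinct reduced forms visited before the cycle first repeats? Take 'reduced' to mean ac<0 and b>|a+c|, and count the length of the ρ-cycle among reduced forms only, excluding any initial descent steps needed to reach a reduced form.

D = 13, ⌊√D⌋ = 3
descent: ρ → (-3,1,1)
descent: ρ → (1,3,-1)  [lands on river]
river: ρ → (-1,3,1)
ρ-cycle length = 2 (tail of 2 descent steps not counted)

2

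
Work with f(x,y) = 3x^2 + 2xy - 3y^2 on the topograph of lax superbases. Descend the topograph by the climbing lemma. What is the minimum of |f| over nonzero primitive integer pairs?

river: ρ → (-3,4,2)
river: ρ → (2,4,-3)
river: ρ → (-3,2,3)
river: ρ → (3,4,-2)
river: ρ → (-2,4,3)
river: ρ → (3,2,-3)
closes: descent 0, river 6
min |a| on river = 2

2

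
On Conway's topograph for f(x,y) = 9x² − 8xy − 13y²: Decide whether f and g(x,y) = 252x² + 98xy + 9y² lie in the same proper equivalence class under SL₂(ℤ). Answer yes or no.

D₁ = 532, D₂ = 532
river cycle of f (length 16): (-13, 8, 9), (9, 10, -12), (-12, 14, 7), (7, 14, -12), (-12, 10, 9), (9, 8, -13), (-13, 18, 4), (4, 22, -3), (-3, 20, 11), (11, 2, -12), … (6 more)
river cycle of g (length 16): (9, 10, -12), (-12, 14, 7), (7, 14, -12), (-12, 10, 9), (9, 8, -13), (-13, 18, 4), (4, 22, -3), (-3, 20, 11), (11, 2, -12), (-12, 22, 1), … (6 more)
cycles coincide ⇒ equivalent

yes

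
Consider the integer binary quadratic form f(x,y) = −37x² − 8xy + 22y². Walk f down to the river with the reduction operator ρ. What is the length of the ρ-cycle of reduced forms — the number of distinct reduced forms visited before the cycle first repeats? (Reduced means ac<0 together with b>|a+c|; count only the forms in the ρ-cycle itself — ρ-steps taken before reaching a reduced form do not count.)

D = 3320, ⌊√D⌋ = 57
descent: ρ → (22,52,-7)  [lands on river]
river: ρ → (-7,46,43)
river: ρ → (43,40,-10)
river: ρ → (-10,40,43)
river: ρ → (43,46,-7)
river: ρ → (-7,52,22)
river: ρ → (22,36,-23)
river: ρ → (-23,56,2)
river: ρ → (2,56,-23)
river: ρ → (-23,36,22)
ρ-cycle length = 10 (tail of 1 descent step not counted)

10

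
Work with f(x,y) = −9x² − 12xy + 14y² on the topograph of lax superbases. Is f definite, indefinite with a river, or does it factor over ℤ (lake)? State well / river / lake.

D = b²−4ac = (-12)² − 4·(-9)·14 = 648
D > 0 non-square ⇒ indefinite ⇒ periodic river

river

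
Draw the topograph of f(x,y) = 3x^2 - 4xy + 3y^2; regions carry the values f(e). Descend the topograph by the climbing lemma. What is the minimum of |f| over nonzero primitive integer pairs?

translate: b→2 (≡-4 mod 6), so (3,-4,3)→(3,2,2)
flip: (3,2,2)→(2,-2,3)
translate: b→2 (≡-2 mod 4), so (2,-2,3)→(2,2,3)
reduced (well bottom): (2,2,3) with a≤c, −a<b≤a
well minimum = a = 2

2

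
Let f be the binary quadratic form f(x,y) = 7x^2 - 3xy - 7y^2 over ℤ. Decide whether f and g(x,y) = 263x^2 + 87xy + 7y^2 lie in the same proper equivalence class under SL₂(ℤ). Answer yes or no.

D₁ = 205, D₂ = 205
river cycle of f (length 4): (-7, 3, 7), (7, 11, -3), (-3, 13, 3), (3, 11, -7)
river cycle of g (length 4): (7, 11, -3), (-3, 13, 3), (3, 11, -7), (-7, 3, 7)
cycles coincide ⇒ equivalent

yes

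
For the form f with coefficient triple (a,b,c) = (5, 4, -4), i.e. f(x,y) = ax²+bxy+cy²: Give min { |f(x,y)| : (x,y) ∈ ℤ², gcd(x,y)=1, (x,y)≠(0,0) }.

river: ρ → (-4,4,5)
river: ρ → (5,6,-3)
river: ρ → (-3,6,5)
river: ρ → (5,4,-4)
closes: descent 0, river 4
min |a| on river = 3

3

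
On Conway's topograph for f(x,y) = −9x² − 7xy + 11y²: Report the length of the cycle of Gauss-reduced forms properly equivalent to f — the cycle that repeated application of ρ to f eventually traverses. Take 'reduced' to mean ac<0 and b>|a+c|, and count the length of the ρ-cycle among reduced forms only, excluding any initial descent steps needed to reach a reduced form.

D = 445, ⌊√D⌋ = 21
descent: ρ → (11,7,-9)  [lands on river]
river: ρ → (-9,11,9)
river: ρ → (9,7,-11)
river: ρ → (-11,15,5)
river: ρ → (5,15,-11)
river: ρ → (-11,7,9)
river: ρ → (9,11,-9)
river: ρ → (-9,7,11)
river: ρ → (11,15,-5)
river: ρ → (-5,15,11)
ρ-cycle length = 10 (tail of 1 descent step not counted)

10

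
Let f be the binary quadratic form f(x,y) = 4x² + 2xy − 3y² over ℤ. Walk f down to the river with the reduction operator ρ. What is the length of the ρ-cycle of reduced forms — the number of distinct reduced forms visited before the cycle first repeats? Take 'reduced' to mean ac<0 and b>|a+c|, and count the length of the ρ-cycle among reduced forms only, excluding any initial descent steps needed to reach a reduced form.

D = 52, ⌊√D⌋ = 7
river: ρ → (-3,4,3)
river: ρ → (3,2,-4)
river: ρ → (-4,6,1)
river: ρ → (1,6,-4)
river: ρ → (-4,2,3)
river: ρ → (3,4,-3)
river: ρ → (-3,2,4)
river: ρ → (4,6,-1)
river: ρ → (-1,6,4)
river: ρ → (4,2,-3)
ρ-cycle length = 10 (tail of 0 descent steps not counted)

10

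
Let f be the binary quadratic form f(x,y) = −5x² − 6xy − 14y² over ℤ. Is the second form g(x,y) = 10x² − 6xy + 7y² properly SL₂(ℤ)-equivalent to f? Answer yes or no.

D₁ = -244, D₂ = -244
f is negative-definite; reduce −f:
−f: translate: b→-4 (≡6 mod 10), so (5,6,14)→(5,-4,13)
−f: reduced (well bottom): (5,-4,13) with a≤c, −a<b≤a
flip sign back: reduced form of f is (-5,4,-13)
g: flip: (10,-6,7)→(7,6,10)
g: reduced (well bottom): (7,6,10) with a≤c, −a<b≤a
reduced forms (-5, 4, -13) vs (7, 6, 10) ⇒ inequivalent

no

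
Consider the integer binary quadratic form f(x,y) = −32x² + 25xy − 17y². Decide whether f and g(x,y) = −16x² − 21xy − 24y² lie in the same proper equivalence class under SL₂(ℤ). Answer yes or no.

D₁ = -1551, D₂ = -1095
discriminants differ ⇒ not SL₂(ℤ)-equivalent

no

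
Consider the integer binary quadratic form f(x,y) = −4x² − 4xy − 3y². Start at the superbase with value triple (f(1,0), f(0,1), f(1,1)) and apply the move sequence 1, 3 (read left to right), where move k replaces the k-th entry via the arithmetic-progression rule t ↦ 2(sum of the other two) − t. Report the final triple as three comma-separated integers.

start (-4,-3,-11) = (f(1,0),f(0,1),f(1,1))
replace slot 1: 2·((-3)+(-11)) − (-4) = -24 → (-24,-3,-11)
replace slot 3: 2·((-24)+(-3)) − (-11) = -43 → (-24,-3,-43)

-24,-3,-43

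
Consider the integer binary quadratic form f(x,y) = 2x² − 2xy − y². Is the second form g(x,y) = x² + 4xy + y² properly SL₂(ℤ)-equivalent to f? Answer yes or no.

D₁ = 12, D₂ = 12
river cycle of f (length 2): (-1, 2, 2), (2, 2, -1)
river cycle of g (length 2): (1, 2, -2), (-2, 2, 1)
cycles differ ⇒ inequivalent

no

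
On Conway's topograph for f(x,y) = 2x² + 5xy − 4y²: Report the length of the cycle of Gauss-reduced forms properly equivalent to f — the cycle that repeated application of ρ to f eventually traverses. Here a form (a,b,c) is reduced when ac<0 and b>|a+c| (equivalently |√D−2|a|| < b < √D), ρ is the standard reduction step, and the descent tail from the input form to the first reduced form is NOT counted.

D = 57, ⌊√D⌋ = 7
river: ρ → (-4,3,3)
river: ρ → (3,3,-4)
river: ρ → (-4,5,2)
river: ρ → (2,7,-1)
river: ρ → (-1,7,2)
river: ρ → (2,5,-4)
ρ-cycle length = 6 (tail of 0 descent steps not counted)

6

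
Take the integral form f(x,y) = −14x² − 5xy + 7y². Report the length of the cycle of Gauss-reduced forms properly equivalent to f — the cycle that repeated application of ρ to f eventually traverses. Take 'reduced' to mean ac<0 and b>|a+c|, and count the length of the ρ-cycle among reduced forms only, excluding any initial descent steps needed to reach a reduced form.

D = 417, ⌊√D⌋ = 20
descent: ρ → (7,19,-2)  [lands on river]
river: ρ → (-2,17,16)
river: ρ → (16,15,-3)
river: ρ → (-3,15,16)
river: ρ → (16,17,-2)
river: ρ → (-2,19,7)
river: ρ → (7,9,-12)
river: ρ → (-12,15,4)
river: ρ → (4,17,-8)
river: ρ → (-8,15,6)
river: ρ → (6,9,-14)
river: ρ → (-14,19,1)
river: ρ → (1,19,-14)
river: ρ → (-14,9,6)
river: ρ → (6,15,-8)
river: ρ → (-8,17,4)
river: ρ → (4,15,-12)
river: ρ → (-12,9,7)
ρ-cycle length = 18 (tail of 1 descent step not counted)

18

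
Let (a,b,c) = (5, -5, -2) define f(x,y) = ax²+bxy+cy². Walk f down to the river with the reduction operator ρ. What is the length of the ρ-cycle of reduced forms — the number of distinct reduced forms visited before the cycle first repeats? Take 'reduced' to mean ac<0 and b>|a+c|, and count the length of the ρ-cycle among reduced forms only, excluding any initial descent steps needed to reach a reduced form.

D = 65, ⌊√D⌋ = 8
descent: ρ → (-2,5,5)  [lands on river]
river: ρ → (5,5,-2)
river: ρ → (-2,7,2)
river: ρ → (2,5,-5)
river: ρ → (-5,5,2)
river: ρ → (2,7,-2)
ρ-cycle length = 6 (tail of 1 descent step not counted)

6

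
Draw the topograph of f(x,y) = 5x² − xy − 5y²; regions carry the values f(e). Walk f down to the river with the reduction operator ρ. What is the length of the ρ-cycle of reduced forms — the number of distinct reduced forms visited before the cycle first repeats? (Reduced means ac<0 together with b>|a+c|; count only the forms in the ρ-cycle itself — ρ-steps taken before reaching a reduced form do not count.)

D = 101, ⌊√D⌋ = 10
descent: ρ → (-5,1,5)  [lands on river]
river: ρ → (5,9,-1)
river: ρ → (-1,9,5)
river: ρ → (5,1,-5)
river: ρ → (-5,9,1)
river: ρ → (1,9,-5)
ρ-cycle length = 6 (tail of 1 descent step not counted)

6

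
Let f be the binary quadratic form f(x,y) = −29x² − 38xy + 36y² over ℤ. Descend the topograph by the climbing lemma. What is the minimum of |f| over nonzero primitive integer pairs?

descent: ρ → (36,38,-29)  [lands on river]
river: ρ → (-29,20,45)
river: ρ → (45,70,-4)
river: ρ → (-4,74,9)
river: ρ → (9,70,-20)
river: ρ → (-20,50,39)
river: ρ → (39,28,-31)
river: ρ → (-31,34,36)
closes: descent 1, river 8
min |a| on river = 4

4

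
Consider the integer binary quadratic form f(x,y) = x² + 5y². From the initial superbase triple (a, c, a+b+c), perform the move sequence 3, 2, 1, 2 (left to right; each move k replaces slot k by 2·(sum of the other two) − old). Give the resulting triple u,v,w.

start (1,5,6) = (f(1,0),f(0,1),f(1,1))
replace slot 3: 2·(1+5) − 6 = 6 → (1,5,6)
replace slot 2: 2·(1+6) − 5 = 9 → (1,9,6)
replace slot 1: 2·(9+6) − 1 = 29 → (29,9,6)
replace slot 2: 2·(29+6) − 9 = 61 → (29,61,6)

29,61,6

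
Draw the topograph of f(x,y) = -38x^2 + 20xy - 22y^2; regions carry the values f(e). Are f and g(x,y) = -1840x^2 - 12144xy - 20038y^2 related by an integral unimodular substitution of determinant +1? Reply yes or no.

D₁ = -2944, D₂ = -2944
f is negative-definite; reduce −f:
−f: flip: (38,-20,22)→(22,20,38)
−f: reduced (well bottom): (22,20,38) with a≤c, −a<b≤a
flip sign back: reduced form of f is (-22,-20,-38)
g is negative-definite; reduce −g:
−g: translate: b→1104 (≡12144 mod 3680), so (1840,12144,20038)→(1840,1104,166)
−g: flip: (1840,1104,166)→(166,-1104,1840)
−g: translate: b→-108 (≡-1104 mod 332), so (166,-1104,1840)→(166,-108,22)
−g: flip: (166,-108,22)→(22,108,166)
−g: translate: b→20 (≡108 mod 44), so (22,108,166)→(22,20,38)
−g: reduced (well bottom): (22,20,38) with a≤c, −a<b≤a
flip sign back: reduced form of g is (-22,-20,-38)
reduced forms (-22, -20, -38) vs (-22, -20, -38) ⇒ equivalent

yes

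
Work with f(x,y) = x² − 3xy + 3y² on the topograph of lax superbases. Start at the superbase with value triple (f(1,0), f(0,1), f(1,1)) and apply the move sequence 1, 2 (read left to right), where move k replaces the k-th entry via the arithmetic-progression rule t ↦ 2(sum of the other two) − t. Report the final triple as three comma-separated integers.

start (1,3,1) = (f(1,0),f(0,1),f(1,1))
replace slot 1: 2·(3+1) − 1 = 7 → (7,3,1)
replace slot 2: 2·(7+1) − 3 = 13 → (7,13,1)

7,13,1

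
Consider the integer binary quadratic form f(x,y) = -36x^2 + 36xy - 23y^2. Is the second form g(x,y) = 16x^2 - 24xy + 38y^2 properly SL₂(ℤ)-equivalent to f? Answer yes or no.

D₁ = -2016, D₂ = -1856
discriminants differ ⇒ not SL₂(ℤ)-equivalent

no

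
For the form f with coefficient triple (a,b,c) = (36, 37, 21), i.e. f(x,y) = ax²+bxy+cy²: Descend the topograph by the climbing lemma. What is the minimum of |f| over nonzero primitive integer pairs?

translate: b→-35 (≡37 mod 72), so (36,37,21)→(36,-35,20)
flip: (36,-35,20)→(20,35,36)
translate: b→-5 (≡35 mod 40), so (20,35,36)→(20,-5,21)
reduced (well bottom): (20,-5,21) with a≤c, −a<b≤a
well minimum = a = 20

20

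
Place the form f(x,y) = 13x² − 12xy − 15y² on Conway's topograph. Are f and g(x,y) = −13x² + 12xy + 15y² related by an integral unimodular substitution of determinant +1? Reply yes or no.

D₁ = 924, D₂ = 924
river cycle of f (length 8): (-15, 12, 13), (13, 14, -14), (-14, 14, 13), (13, 12, -15), (-15, 18, 10), (10, 22, -11), (-11, 22, 10), (10, 18, -15)
river cycle of g (length 8): (15, 18, -10), (-10, 22, 11), (11, 22, -10), (-10, 18, 15), (15, 12, -13), (-13, 14, 14), (14, 14, -13), (-13, 12, 15)
cycles differ ⇒ inequivalent

no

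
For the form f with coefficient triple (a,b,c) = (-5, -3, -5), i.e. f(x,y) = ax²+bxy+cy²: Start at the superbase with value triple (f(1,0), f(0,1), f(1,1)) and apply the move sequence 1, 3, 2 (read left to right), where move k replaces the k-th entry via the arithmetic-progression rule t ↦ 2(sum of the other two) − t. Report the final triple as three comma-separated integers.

start (-5,-5,-13) = (f(1,0),f(0,1),f(1,1))
replace slot 1: 2·((-5)+(-13)) − (-5) = -31 → (-31,-5,-13)
replace slot 3: 2·((-31)+(-5)) − (-13) = -59 → (-31,-5,-59)
replace slot 2: 2·((-31)+(-59)) − (-5) = -175 → (-31,-175,-59)

-31,-175,-59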